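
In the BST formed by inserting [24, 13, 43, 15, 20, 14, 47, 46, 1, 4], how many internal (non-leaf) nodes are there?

Tree built from: [24, 13, 43, 15, 20, 14, 47, 46, 1, 4]
Tree (level-order array): [24, 13, 43, 1, 15, None, 47, None, 4, 14, 20, 46]
Rule: An internal node has at least one child.
Per-node child counts:
  node 24: 2 child(ren)
  node 13: 2 child(ren)
  node 1: 1 child(ren)
  node 4: 0 child(ren)
  node 15: 2 child(ren)
  node 14: 0 child(ren)
  node 20: 0 child(ren)
  node 43: 1 child(ren)
  node 47: 1 child(ren)
  node 46: 0 child(ren)
Matching nodes: [24, 13, 1, 15, 43, 47]
Count of internal (non-leaf) nodes: 6


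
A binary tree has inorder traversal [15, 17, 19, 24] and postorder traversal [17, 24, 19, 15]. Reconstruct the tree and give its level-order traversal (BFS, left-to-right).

Inorder:   [15, 17, 19, 24]
Postorder: [17, 24, 19, 15]
Algorithm: postorder visits root last, so walk postorder right-to-left;
each value is the root of the current inorder slice — split it at that
value, recurse on the right subtree first, then the left.
Recursive splits:
  root=15; inorder splits into left=[], right=[17, 19, 24]
  root=19; inorder splits into left=[17], right=[24]
  root=24; inorder splits into left=[], right=[]
  root=17; inorder splits into left=[], right=[]
Reconstructed level-order: [15, 19, 17, 24]


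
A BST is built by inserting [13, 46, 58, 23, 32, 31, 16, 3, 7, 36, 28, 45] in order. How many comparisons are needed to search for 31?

Search path for 31: 13 -> 46 -> 23 -> 32 -> 31
Found: True
Comparisons: 5


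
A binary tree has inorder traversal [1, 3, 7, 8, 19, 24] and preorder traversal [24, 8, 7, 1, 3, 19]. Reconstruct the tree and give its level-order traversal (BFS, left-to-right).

Inorder:  [1, 3, 7, 8, 19, 24]
Preorder: [24, 8, 7, 1, 3, 19]
Algorithm: preorder visits root first, so consume preorder in order;
for each root, split the current inorder slice at that value into
left-subtree inorder and right-subtree inorder, then recurse.
Recursive splits:
  root=24; inorder splits into left=[1, 3, 7, 8, 19], right=[]
  root=8; inorder splits into left=[1, 3, 7], right=[19]
  root=7; inorder splits into left=[1, 3], right=[]
  root=1; inorder splits into left=[], right=[3]
  root=3; inorder splits into left=[], right=[]
  root=19; inorder splits into left=[], right=[]
Reconstructed level-order: [24, 8, 7, 19, 1, 3]


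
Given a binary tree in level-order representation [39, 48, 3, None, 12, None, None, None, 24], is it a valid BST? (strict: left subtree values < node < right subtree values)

Level-order array: [39, 48, 3, None, 12, None, None, None, 24]
Validate using subtree bounds (lo, hi): at each node, require lo < value < hi,
then recurse left with hi=value and right with lo=value.
Preorder trace (stopping at first violation):
  at node 39 with bounds (-inf, +inf): OK
  at node 48 with bounds (-inf, 39): VIOLATION
Node 48 violates its bound: not (-inf < 48 < 39).
Result: Not a valid BST


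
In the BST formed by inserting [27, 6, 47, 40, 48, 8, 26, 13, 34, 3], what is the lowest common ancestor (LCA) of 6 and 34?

Tree insertion order: [27, 6, 47, 40, 48, 8, 26, 13, 34, 3]
Tree (level-order array): [27, 6, 47, 3, 8, 40, 48, None, None, None, 26, 34, None, None, None, 13]
In a BST, the LCA of p=6, q=34 is the first node v on the
root-to-leaf path with p <= v <= q (go left if both < v, right if both > v).
Walk from root:
  at 27: 6 <= 27 <= 34, this is the LCA
LCA = 27


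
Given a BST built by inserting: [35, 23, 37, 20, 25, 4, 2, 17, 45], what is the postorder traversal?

Tree insertion order: [35, 23, 37, 20, 25, 4, 2, 17, 45]
Tree (level-order array): [35, 23, 37, 20, 25, None, 45, 4, None, None, None, None, None, 2, 17]
Postorder traversal: [2, 17, 4, 20, 25, 23, 45, 37, 35]


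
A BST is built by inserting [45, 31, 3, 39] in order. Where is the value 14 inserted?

Starting tree (level order): [45, 31, None, 3, 39]
Insertion path: 45 -> 31 -> 3
Result: insert 14 as right child of 3
Final tree (level order): [45, 31, None, 3, 39, None, 14]


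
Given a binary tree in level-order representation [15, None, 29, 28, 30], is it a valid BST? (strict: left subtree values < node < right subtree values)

Level-order array: [15, None, 29, 28, 30]
Validate using subtree bounds (lo, hi): at each node, require lo < value < hi,
then recurse left with hi=value and right with lo=value.
Preorder trace (stopping at first violation):
  at node 15 with bounds (-inf, +inf): OK
  at node 29 with bounds (15, +inf): OK
  at node 28 with bounds (15, 29): OK
  at node 30 with bounds (29, +inf): OK
No violation found at any node.
Result: Valid BST


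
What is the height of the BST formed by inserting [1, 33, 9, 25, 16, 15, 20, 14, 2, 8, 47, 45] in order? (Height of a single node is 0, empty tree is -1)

Insertion order: [1, 33, 9, 25, 16, 15, 20, 14, 2, 8, 47, 45]
Tree (level-order array): [1, None, 33, 9, 47, 2, 25, 45, None, None, 8, 16, None, None, None, None, None, 15, 20, 14]
Compute height bottom-up (empty subtree = -1):
  height(8) = 1 + max(-1, -1) = 0
  height(2) = 1 + max(-1, 0) = 1
  height(14) = 1 + max(-1, -1) = 0
  height(15) = 1 + max(0, -1) = 1
  height(20) = 1 + max(-1, -1) = 0
  height(16) = 1 + max(1, 0) = 2
  height(25) = 1 + max(2, -1) = 3
  height(9) = 1 + max(1, 3) = 4
  height(45) = 1 + max(-1, -1) = 0
  height(47) = 1 + max(0, -1) = 1
  height(33) = 1 + max(4, 1) = 5
  height(1) = 1 + max(-1, 5) = 6
Height = 6


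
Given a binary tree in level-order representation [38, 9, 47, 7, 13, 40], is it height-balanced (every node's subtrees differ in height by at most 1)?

Tree (level-order array): [38, 9, 47, 7, 13, 40]
Definition: a tree is height-balanced if, at every node, |h(left) - h(right)| <= 1 (empty subtree has height -1).
Bottom-up per-node check:
  node 7: h_left=-1, h_right=-1, diff=0 [OK], height=0
  node 13: h_left=-1, h_right=-1, diff=0 [OK], height=0
  node 9: h_left=0, h_right=0, diff=0 [OK], height=1
  node 40: h_left=-1, h_right=-1, diff=0 [OK], height=0
  node 47: h_left=0, h_right=-1, diff=1 [OK], height=1
  node 38: h_left=1, h_right=1, diff=0 [OK], height=2
All nodes satisfy the balance condition.
Result: Balanced


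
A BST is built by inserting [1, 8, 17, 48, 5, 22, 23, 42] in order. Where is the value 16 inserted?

Starting tree (level order): [1, None, 8, 5, 17, None, None, None, 48, 22, None, None, 23, None, 42]
Insertion path: 1 -> 8 -> 17
Result: insert 16 as left child of 17
Final tree (level order): [1, None, 8, 5, 17, None, None, 16, 48, None, None, 22, None, None, 23, None, 42]


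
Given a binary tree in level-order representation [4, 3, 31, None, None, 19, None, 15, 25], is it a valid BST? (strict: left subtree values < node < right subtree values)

Level-order array: [4, 3, 31, None, None, 19, None, 15, 25]
Validate using subtree bounds (lo, hi): at each node, require lo < value < hi,
then recurse left with hi=value and right with lo=value.
Preorder trace (stopping at first violation):
  at node 4 with bounds (-inf, +inf): OK
  at node 3 with bounds (-inf, 4): OK
  at node 31 with bounds (4, +inf): OK
  at node 19 with bounds (4, 31): OK
  at node 15 with bounds (4, 19): OK
  at node 25 with bounds (19, 31): OK
No violation found at any node.
Result: Valid BST


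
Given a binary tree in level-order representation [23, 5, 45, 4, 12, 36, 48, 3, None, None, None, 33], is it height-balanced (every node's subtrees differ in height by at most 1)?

Tree (level-order array): [23, 5, 45, 4, 12, 36, 48, 3, None, None, None, 33]
Definition: a tree is height-balanced if, at every node, |h(left) - h(right)| <= 1 (empty subtree has height -1).
Bottom-up per-node check:
  node 3: h_left=-1, h_right=-1, diff=0 [OK], height=0
  node 4: h_left=0, h_right=-1, diff=1 [OK], height=1
  node 12: h_left=-1, h_right=-1, diff=0 [OK], height=0
  node 5: h_left=1, h_right=0, diff=1 [OK], height=2
  node 33: h_left=-1, h_right=-1, diff=0 [OK], height=0
  node 36: h_left=0, h_right=-1, diff=1 [OK], height=1
  node 48: h_left=-1, h_right=-1, diff=0 [OK], height=0
  node 45: h_left=1, h_right=0, diff=1 [OK], height=2
  node 23: h_left=2, h_right=2, diff=0 [OK], height=3
All nodes satisfy the balance condition.
Result: Balanced


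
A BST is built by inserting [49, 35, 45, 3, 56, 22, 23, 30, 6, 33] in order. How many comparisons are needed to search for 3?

Search path for 3: 49 -> 35 -> 3
Found: True
Comparisons: 3


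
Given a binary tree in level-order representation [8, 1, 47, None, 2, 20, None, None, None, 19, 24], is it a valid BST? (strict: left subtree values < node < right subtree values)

Level-order array: [8, 1, 47, None, 2, 20, None, None, None, 19, 24]
Validate using subtree bounds (lo, hi): at each node, require lo < value < hi,
then recurse left with hi=value and right with lo=value.
Preorder trace (stopping at first violation):
  at node 8 with bounds (-inf, +inf): OK
  at node 1 with bounds (-inf, 8): OK
  at node 2 with bounds (1, 8): OK
  at node 47 with bounds (8, +inf): OK
  at node 20 with bounds (8, 47): OK
  at node 19 with bounds (8, 20): OK
  at node 24 with bounds (20, 47): OK
No violation found at any node.
Result: Valid BST


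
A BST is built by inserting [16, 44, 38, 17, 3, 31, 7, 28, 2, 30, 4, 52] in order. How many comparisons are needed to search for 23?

Search path for 23: 16 -> 44 -> 38 -> 17 -> 31 -> 28
Found: False
Comparisons: 6


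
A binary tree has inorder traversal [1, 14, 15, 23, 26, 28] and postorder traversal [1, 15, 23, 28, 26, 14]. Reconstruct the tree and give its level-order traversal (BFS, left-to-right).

Inorder:   [1, 14, 15, 23, 26, 28]
Postorder: [1, 15, 23, 28, 26, 14]
Algorithm: postorder visits root last, so walk postorder right-to-left;
each value is the root of the current inorder slice — split it at that
value, recurse on the right subtree first, then the left.
Recursive splits:
  root=14; inorder splits into left=[1], right=[15, 23, 26, 28]
  root=26; inorder splits into left=[15, 23], right=[28]
  root=28; inorder splits into left=[], right=[]
  root=23; inorder splits into left=[15], right=[]
  root=15; inorder splits into left=[], right=[]
  root=1; inorder splits into left=[], right=[]
Reconstructed level-order: [14, 1, 26, 23, 28, 15]


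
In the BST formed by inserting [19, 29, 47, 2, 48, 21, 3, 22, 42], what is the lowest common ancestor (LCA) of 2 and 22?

Tree insertion order: [19, 29, 47, 2, 48, 21, 3, 22, 42]
Tree (level-order array): [19, 2, 29, None, 3, 21, 47, None, None, None, 22, 42, 48]
In a BST, the LCA of p=2, q=22 is the first node v on the
root-to-leaf path with p <= v <= q (go left if both < v, right if both > v).
Walk from root:
  at 19: 2 <= 19 <= 22, this is the LCA
LCA = 19


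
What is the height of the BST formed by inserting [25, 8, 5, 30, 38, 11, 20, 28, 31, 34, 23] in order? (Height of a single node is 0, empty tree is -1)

Insertion order: [25, 8, 5, 30, 38, 11, 20, 28, 31, 34, 23]
Tree (level-order array): [25, 8, 30, 5, 11, 28, 38, None, None, None, 20, None, None, 31, None, None, 23, None, 34]
Compute height bottom-up (empty subtree = -1):
  height(5) = 1 + max(-1, -1) = 0
  height(23) = 1 + max(-1, -1) = 0
  height(20) = 1 + max(-1, 0) = 1
  height(11) = 1 + max(-1, 1) = 2
  height(8) = 1 + max(0, 2) = 3
  height(28) = 1 + max(-1, -1) = 0
  height(34) = 1 + max(-1, -1) = 0
  height(31) = 1 + max(-1, 0) = 1
  height(38) = 1 + max(1, -1) = 2
  height(30) = 1 + max(0, 2) = 3
  height(25) = 1 + max(3, 3) = 4
Height = 4


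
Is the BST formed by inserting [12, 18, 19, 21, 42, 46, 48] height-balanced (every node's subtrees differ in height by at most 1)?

Tree (level-order array): [12, None, 18, None, 19, None, 21, None, 42, None, 46, None, 48]
Definition: a tree is height-balanced if, at every node, |h(left) - h(right)| <= 1 (empty subtree has height -1).
Bottom-up per-node check:
  node 48: h_left=-1, h_right=-1, diff=0 [OK], height=0
  node 46: h_left=-1, h_right=0, diff=1 [OK], height=1
  node 42: h_left=-1, h_right=1, diff=2 [FAIL (|-1-1|=2 > 1)], height=2
  node 21: h_left=-1, h_right=2, diff=3 [FAIL (|-1-2|=3 > 1)], height=3
  node 19: h_left=-1, h_right=3, diff=4 [FAIL (|-1-3|=4 > 1)], height=4
  node 18: h_left=-1, h_right=4, diff=5 [FAIL (|-1-4|=5 > 1)], height=5
  node 12: h_left=-1, h_right=5, diff=6 [FAIL (|-1-5|=6 > 1)], height=6
Node 42 violates the condition: |-1 - 1| = 2 > 1.
Result: Not balanced


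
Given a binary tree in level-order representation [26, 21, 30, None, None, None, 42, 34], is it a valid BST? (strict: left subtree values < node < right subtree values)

Level-order array: [26, 21, 30, None, None, None, 42, 34]
Validate using subtree bounds (lo, hi): at each node, require lo < value < hi,
then recurse left with hi=value and right with lo=value.
Preorder trace (stopping at first violation):
  at node 26 with bounds (-inf, +inf): OK
  at node 21 with bounds (-inf, 26): OK
  at node 30 with bounds (26, +inf): OK
  at node 42 with bounds (30, +inf): OK
  at node 34 with bounds (30, 42): OK
No violation found at any node.
Result: Valid BST


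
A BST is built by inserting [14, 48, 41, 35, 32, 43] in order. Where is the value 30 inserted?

Starting tree (level order): [14, None, 48, 41, None, 35, 43, 32]
Insertion path: 14 -> 48 -> 41 -> 35 -> 32
Result: insert 30 as left child of 32
Final tree (level order): [14, None, 48, 41, None, 35, 43, 32, None, None, None, 30]


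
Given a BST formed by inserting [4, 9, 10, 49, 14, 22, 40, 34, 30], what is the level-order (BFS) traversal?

Tree insertion order: [4, 9, 10, 49, 14, 22, 40, 34, 30]
Tree (level-order array): [4, None, 9, None, 10, None, 49, 14, None, None, 22, None, 40, 34, None, 30]
BFS from the root, enqueuing left then right child of each popped node:
  queue [4] -> pop 4, enqueue [9], visited so far: [4]
  queue [9] -> pop 9, enqueue [10], visited so far: [4, 9]
  queue [10] -> pop 10, enqueue [49], visited so far: [4, 9, 10]
  queue [49] -> pop 49, enqueue [14], visited so far: [4, 9, 10, 49]
  queue [14] -> pop 14, enqueue [22], visited so far: [4, 9, 10, 49, 14]
  queue [22] -> pop 22, enqueue [40], visited so far: [4, 9, 10, 49, 14, 22]
  queue [40] -> pop 40, enqueue [34], visited so far: [4, 9, 10, 49, 14, 22, 40]
  queue [34] -> pop 34, enqueue [30], visited so far: [4, 9, 10, 49, 14, 22, 40, 34]
  queue [30] -> pop 30, enqueue [none], visited so far: [4, 9, 10, 49, 14, 22, 40, 34, 30]
Result: [4, 9, 10, 49, 14, 22, 40, 34, 30]


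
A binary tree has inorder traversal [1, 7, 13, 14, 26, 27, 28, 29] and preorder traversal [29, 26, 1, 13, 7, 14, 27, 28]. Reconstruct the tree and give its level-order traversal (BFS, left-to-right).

Inorder:  [1, 7, 13, 14, 26, 27, 28, 29]
Preorder: [29, 26, 1, 13, 7, 14, 27, 28]
Algorithm: preorder visits root first, so consume preorder in order;
for each root, split the current inorder slice at that value into
left-subtree inorder and right-subtree inorder, then recurse.
Recursive splits:
  root=29; inorder splits into left=[1, 7, 13, 14, 26, 27, 28], right=[]
  root=26; inorder splits into left=[1, 7, 13, 14], right=[27, 28]
  root=1; inorder splits into left=[], right=[7, 13, 14]
  root=13; inorder splits into left=[7], right=[14]
  root=7; inorder splits into left=[], right=[]
  root=14; inorder splits into left=[], right=[]
  root=27; inorder splits into left=[], right=[28]
  root=28; inorder splits into left=[], right=[]
Reconstructed level-order: [29, 26, 1, 27, 13, 28, 7, 14]


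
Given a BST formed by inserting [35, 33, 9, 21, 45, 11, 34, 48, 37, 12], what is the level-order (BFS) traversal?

Tree insertion order: [35, 33, 9, 21, 45, 11, 34, 48, 37, 12]
Tree (level-order array): [35, 33, 45, 9, 34, 37, 48, None, 21, None, None, None, None, None, None, 11, None, None, 12]
BFS from the root, enqueuing left then right child of each popped node:
  queue [35] -> pop 35, enqueue [33, 45], visited so far: [35]
  queue [33, 45] -> pop 33, enqueue [9, 34], visited so far: [35, 33]
  queue [45, 9, 34] -> pop 45, enqueue [37, 48], visited so far: [35, 33, 45]
  queue [9, 34, 37, 48] -> pop 9, enqueue [21], visited so far: [35, 33, 45, 9]
  queue [34, 37, 48, 21] -> pop 34, enqueue [none], visited so far: [35, 33, 45, 9, 34]
  queue [37, 48, 21] -> pop 37, enqueue [none], visited so far: [35, 33, 45, 9, 34, 37]
  queue [48, 21] -> pop 48, enqueue [none], visited so far: [35, 33, 45, 9, 34, 37, 48]
  queue [21] -> pop 21, enqueue [11], visited so far: [35, 33, 45, 9, 34, 37, 48, 21]
  queue [11] -> pop 11, enqueue [12], visited so far: [35, 33, 45, 9, 34, 37, 48, 21, 11]
  queue [12] -> pop 12, enqueue [none], visited so far: [35, 33, 45, 9, 34, 37, 48, 21, 11, 12]
Result: [35, 33, 45, 9, 34, 37, 48, 21, 11, 12]


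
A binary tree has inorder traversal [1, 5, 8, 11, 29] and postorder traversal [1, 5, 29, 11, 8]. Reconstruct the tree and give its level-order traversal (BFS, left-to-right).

Inorder:   [1, 5, 8, 11, 29]
Postorder: [1, 5, 29, 11, 8]
Algorithm: postorder visits root last, so walk postorder right-to-left;
each value is the root of the current inorder slice — split it at that
value, recurse on the right subtree first, then the left.
Recursive splits:
  root=8; inorder splits into left=[1, 5], right=[11, 29]
  root=11; inorder splits into left=[], right=[29]
  root=29; inorder splits into left=[], right=[]
  root=5; inorder splits into left=[1], right=[]
  root=1; inorder splits into left=[], right=[]
Reconstructed level-order: [8, 5, 11, 1, 29]


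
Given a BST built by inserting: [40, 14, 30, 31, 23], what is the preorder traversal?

Tree insertion order: [40, 14, 30, 31, 23]
Tree (level-order array): [40, 14, None, None, 30, 23, 31]
Preorder traversal: [40, 14, 30, 23, 31]


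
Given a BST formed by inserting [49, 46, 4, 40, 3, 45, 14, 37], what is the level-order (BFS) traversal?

Tree insertion order: [49, 46, 4, 40, 3, 45, 14, 37]
Tree (level-order array): [49, 46, None, 4, None, 3, 40, None, None, 14, 45, None, 37]
BFS from the root, enqueuing left then right child of each popped node:
  queue [49] -> pop 49, enqueue [46], visited so far: [49]
  queue [46] -> pop 46, enqueue [4], visited so far: [49, 46]
  queue [4] -> pop 4, enqueue [3, 40], visited so far: [49, 46, 4]
  queue [3, 40] -> pop 3, enqueue [none], visited so far: [49, 46, 4, 3]
  queue [40] -> pop 40, enqueue [14, 45], visited so far: [49, 46, 4, 3, 40]
  queue [14, 45] -> pop 14, enqueue [37], visited so far: [49, 46, 4, 3, 40, 14]
  queue [45, 37] -> pop 45, enqueue [none], visited so far: [49, 46, 4, 3, 40, 14, 45]
  queue [37] -> pop 37, enqueue [none], visited so far: [49, 46, 4, 3, 40, 14, 45, 37]
Result: [49, 46, 4, 3, 40, 14, 45, 37]


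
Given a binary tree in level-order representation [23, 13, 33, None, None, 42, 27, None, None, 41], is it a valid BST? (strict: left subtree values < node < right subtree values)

Level-order array: [23, 13, 33, None, None, 42, 27, None, None, 41]
Validate using subtree bounds (lo, hi): at each node, require lo < value < hi,
then recurse left with hi=value and right with lo=value.
Preorder trace (stopping at first violation):
  at node 23 with bounds (-inf, +inf): OK
  at node 13 with bounds (-inf, 23): OK
  at node 33 with bounds (23, +inf): OK
  at node 42 with bounds (23, 33): VIOLATION
Node 42 violates its bound: not (23 < 42 < 33).
Result: Not a valid BST


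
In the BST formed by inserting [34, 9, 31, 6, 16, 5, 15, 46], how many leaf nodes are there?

Tree built from: [34, 9, 31, 6, 16, 5, 15, 46]
Tree (level-order array): [34, 9, 46, 6, 31, None, None, 5, None, 16, None, None, None, 15]
Rule: A leaf has 0 children.
Per-node child counts:
  node 34: 2 child(ren)
  node 9: 2 child(ren)
  node 6: 1 child(ren)
  node 5: 0 child(ren)
  node 31: 1 child(ren)
  node 16: 1 child(ren)
  node 15: 0 child(ren)
  node 46: 0 child(ren)
Matching nodes: [5, 15, 46]
Count of leaf nodes: 3


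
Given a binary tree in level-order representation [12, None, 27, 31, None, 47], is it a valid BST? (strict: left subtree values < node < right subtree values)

Level-order array: [12, None, 27, 31, None, 47]
Validate using subtree bounds (lo, hi): at each node, require lo < value < hi,
then recurse left with hi=value and right with lo=value.
Preorder trace (stopping at first violation):
  at node 12 with bounds (-inf, +inf): OK
  at node 27 with bounds (12, +inf): OK
  at node 31 with bounds (12, 27): VIOLATION
Node 31 violates its bound: not (12 < 31 < 27).
Result: Not a valid BST


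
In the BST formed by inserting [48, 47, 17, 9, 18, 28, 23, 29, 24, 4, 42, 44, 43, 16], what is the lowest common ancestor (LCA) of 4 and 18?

Tree insertion order: [48, 47, 17, 9, 18, 28, 23, 29, 24, 4, 42, 44, 43, 16]
Tree (level-order array): [48, 47, None, 17, None, 9, 18, 4, 16, None, 28, None, None, None, None, 23, 29, None, 24, None, 42, None, None, None, 44, 43]
In a BST, the LCA of p=4, q=18 is the first node v on the
root-to-leaf path with p <= v <= q (go left if both < v, right if both > v).
Walk from root:
  at 48: both 4 and 18 < 48, go left
  at 47: both 4 and 18 < 47, go left
  at 17: 4 <= 17 <= 18, this is the LCA
LCA = 17


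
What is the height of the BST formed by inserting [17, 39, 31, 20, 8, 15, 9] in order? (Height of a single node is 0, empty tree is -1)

Insertion order: [17, 39, 31, 20, 8, 15, 9]
Tree (level-order array): [17, 8, 39, None, 15, 31, None, 9, None, 20]
Compute height bottom-up (empty subtree = -1):
  height(9) = 1 + max(-1, -1) = 0
  height(15) = 1 + max(0, -1) = 1
  height(8) = 1 + max(-1, 1) = 2
  height(20) = 1 + max(-1, -1) = 0
  height(31) = 1 + max(0, -1) = 1
  height(39) = 1 + max(1, -1) = 2
  height(17) = 1 + max(2, 2) = 3
Height = 3


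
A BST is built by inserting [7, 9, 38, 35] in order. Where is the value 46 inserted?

Starting tree (level order): [7, None, 9, None, 38, 35]
Insertion path: 7 -> 9 -> 38
Result: insert 46 as right child of 38
Final tree (level order): [7, None, 9, None, 38, 35, 46]


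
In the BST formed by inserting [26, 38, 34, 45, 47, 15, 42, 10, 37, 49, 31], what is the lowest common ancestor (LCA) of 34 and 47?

Tree insertion order: [26, 38, 34, 45, 47, 15, 42, 10, 37, 49, 31]
Tree (level-order array): [26, 15, 38, 10, None, 34, 45, None, None, 31, 37, 42, 47, None, None, None, None, None, None, None, 49]
In a BST, the LCA of p=34, q=47 is the first node v on the
root-to-leaf path with p <= v <= q (go left if both < v, right if both > v).
Walk from root:
  at 26: both 34 and 47 > 26, go right
  at 38: 34 <= 38 <= 47, this is the LCA
LCA = 38


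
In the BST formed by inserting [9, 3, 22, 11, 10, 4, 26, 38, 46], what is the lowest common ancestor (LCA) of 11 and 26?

Tree insertion order: [9, 3, 22, 11, 10, 4, 26, 38, 46]
Tree (level-order array): [9, 3, 22, None, 4, 11, 26, None, None, 10, None, None, 38, None, None, None, 46]
In a BST, the LCA of p=11, q=26 is the first node v on the
root-to-leaf path with p <= v <= q (go left if both < v, right if both > v).
Walk from root:
  at 9: both 11 and 26 > 9, go right
  at 22: 11 <= 22 <= 26, this is the LCA
LCA = 22


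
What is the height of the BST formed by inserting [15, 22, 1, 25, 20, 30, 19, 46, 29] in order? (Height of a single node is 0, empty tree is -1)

Insertion order: [15, 22, 1, 25, 20, 30, 19, 46, 29]
Tree (level-order array): [15, 1, 22, None, None, 20, 25, 19, None, None, 30, None, None, 29, 46]
Compute height bottom-up (empty subtree = -1):
  height(1) = 1 + max(-1, -1) = 0
  height(19) = 1 + max(-1, -1) = 0
  height(20) = 1 + max(0, -1) = 1
  height(29) = 1 + max(-1, -1) = 0
  height(46) = 1 + max(-1, -1) = 0
  height(30) = 1 + max(0, 0) = 1
  height(25) = 1 + max(-1, 1) = 2
  height(22) = 1 + max(1, 2) = 3
  height(15) = 1 + max(0, 3) = 4
Height = 4


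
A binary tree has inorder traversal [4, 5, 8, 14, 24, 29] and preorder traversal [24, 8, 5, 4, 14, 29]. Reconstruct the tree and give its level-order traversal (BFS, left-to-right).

Inorder:  [4, 5, 8, 14, 24, 29]
Preorder: [24, 8, 5, 4, 14, 29]
Algorithm: preorder visits root first, so consume preorder in order;
for each root, split the current inorder slice at that value into
left-subtree inorder and right-subtree inorder, then recurse.
Recursive splits:
  root=24; inorder splits into left=[4, 5, 8, 14], right=[29]
  root=8; inorder splits into left=[4, 5], right=[14]
  root=5; inorder splits into left=[4], right=[]
  root=4; inorder splits into left=[], right=[]
  root=14; inorder splits into left=[], right=[]
  root=29; inorder splits into left=[], right=[]
Reconstructed level-order: [24, 8, 29, 5, 14, 4]


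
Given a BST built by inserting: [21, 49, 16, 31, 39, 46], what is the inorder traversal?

Tree insertion order: [21, 49, 16, 31, 39, 46]
Tree (level-order array): [21, 16, 49, None, None, 31, None, None, 39, None, 46]
Inorder traversal: [16, 21, 31, 39, 46, 49]


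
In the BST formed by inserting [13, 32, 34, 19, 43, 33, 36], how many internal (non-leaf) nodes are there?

Tree built from: [13, 32, 34, 19, 43, 33, 36]
Tree (level-order array): [13, None, 32, 19, 34, None, None, 33, 43, None, None, 36]
Rule: An internal node has at least one child.
Per-node child counts:
  node 13: 1 child(ren)
  node 32: 2 child(ren)
  node 19: 0 child(ren)
  node 34: 2 child(ren)
  node 33: 0 child(ren)
  node 43: 1 child(ren)
  node 36: 0 child(ren)
Matching nodes: [13, 32, 34, 43]
Count of internal (non-leaf) nodes: 4


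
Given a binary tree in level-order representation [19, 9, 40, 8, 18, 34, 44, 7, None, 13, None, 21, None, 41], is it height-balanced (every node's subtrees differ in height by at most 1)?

Tree (level-order array): [19, 9, 40, 8, 18, 34, 44, 7, None, 13, None, 21, None, 41]
Definition: a tree is height-balanced if, at every node, |h(left) - h(right)| <= 1 (empty subtree has height -1).
Bottom-up per-node check:
  node 7: h_left=-1, h_right=-1, diff=0 [OK], height=0
  node 8: h_left=0, h_right=-1, diff=1 [OK], height=1
  node 13: h_left=-1, h_right=-1, diff=0 [OK], height=0
  node 18: h_left=0, h_right=-1, diff=1 [OK], height=1
  node 9: h_left=1, h_right=1, diff=0 [OK], height=2
  node 21: h_left=-1, h_right=-1, diff=0 [OK], height=0
  node 34: h_left=0, h_right=-1, diff=1 [OK], height=1
  node 41: h_left=-1, h_right=-1, diff=0 [OK], height=0
  node 44: h_left=0, h_right=-1, diff=1 [OK], height=1
  node 40: h_left=1, h_right=1, diff=0 [OK], height=2
  node 19: h_left=2, h_right=2, diff=0 [OK], height=3
All nodes satisfy the balance condition.
Result: Balanced


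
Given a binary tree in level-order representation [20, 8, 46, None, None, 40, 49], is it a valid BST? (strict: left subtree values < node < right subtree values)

Level-order array: [20, 8, 46, None, None, 40, 49]
Validate using subtree bounds (lo, hi): at each node, require lo < value < hi,
then recurse left with hi=value and right with lo=value.
Preorder trace (stopping at first violation):
  at node 20 with bounds (-inf, +inf): OK
  at node 8 with bounds (-inf, 20): OK
  at node 46 with bounds (20, +inf): OK
  at node 40 with bounds (20, 46): OK
  at node 49 with bounds (46, +inf): OK
No violation found at any node.
Result: Valid BST


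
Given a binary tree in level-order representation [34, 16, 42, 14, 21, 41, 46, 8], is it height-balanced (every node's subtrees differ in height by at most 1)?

Tree (level-order array): [34, 16, 42, 14, 21, 41, 46, 8]
Definition: a tree is height-balanced if, at every node, |h(left) - h(right)| <= 1 (empty subtree has height -1).
Bottom-up per-node check:
  node 8: h_left=-1, h_right=-1, diff=0 [OK], height=0
  node 14: h_left=0, h_right=-1, diff=1 [OK], height=1
  node 21: h_left=-1, h_right=-1, diff=0 [OK], height=0
  node 16: h_left=1, h_right=0, diff=1 [OK], height=2
  node 41: h_left=-1, h_right=-1, diff=0 [OK], height=0
  node 46: h_left=-1, h_right=-1, diff=0 [OK], height=0
  node 42: h_left=0, h_right=0, diff=0 [OK], height=1
  node 34: h_left=2, h_right=1, diff=1 [OK], height=3
All nodes satisfy the balance condition.
Result: Balanced


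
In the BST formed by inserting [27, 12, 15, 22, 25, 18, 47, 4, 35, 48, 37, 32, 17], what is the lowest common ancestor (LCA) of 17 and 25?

Tree insertion order: [27, 12, 15, 22, 25, 18, 47, 4, 35, 48, 37, 32, 17]
Tree (level-order array): [27, 12, 47, 4, 15, 35, 48, None, None, None, 22, 32, 37, None, None, 18, 25, None, None, None, None, 17]
In a BST, the LCA of p=17, q=25 is the first node v on the
root-to-leaf path with p <= v <= q (go left if both < v, right if both > v).
Walk from root:
  at 27: both 17 and 25 < 27, go left
  at 12: both 17 and 25 > 12, go right
  at 15: both 17 and 25 > 15, go right
  at 22: 17 <= 22 <= 25, this is the LCA
LCA = 22


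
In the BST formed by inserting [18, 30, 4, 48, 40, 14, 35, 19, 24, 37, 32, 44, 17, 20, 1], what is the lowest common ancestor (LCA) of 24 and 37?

Tree insertion order: [18, 30, 4, 48, 40, 14, 35, 19, 24, 37, 32, 44, 17, 20, 1]
Tree (level-order array): [18, 4, 30, 1, 14, 19, 48, None, None, None, 17, None, 24, 40, None, None, None, 20, None, 35, 44, None, None, 32, 37]
In a BST, the LCA of p=24, q=37 is the first node v on the
root-to-leaf path with p <= v <= q (go left if both < v, right if both > v).
Walk from root:
  at 18: both 24 and 37 > 18, go right
  at 30: 24 <= 30 <= 37, this is the LCA
LCA = 30


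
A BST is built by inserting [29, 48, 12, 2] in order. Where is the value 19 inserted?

Starting tree (level order): [29, 12, 48, 2]
Insertion path: 29 -> 12
Result: insert 19 as right child of 12
Final tree (level order): [29, 12, 48, 2, 19]


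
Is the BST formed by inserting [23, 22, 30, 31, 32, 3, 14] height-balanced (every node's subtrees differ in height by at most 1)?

Tree (level-order array): [23, 22, 30, 3, None, None, 31, None, 14, None, 32]
Definition: a tree is height-balanced if, at every node, |h(left) - h(right)| <= 1 (empty subtree has height -1).
Bottom-up per-node check:
  node 14: h_left=-1, h_right=-1, diff=0 [OK], height=0
  node 3: h_left=-1, h_right=0, diff=1 [OK], height=1
  node 22: h_left=1, h_right=-1, diff=2 [FAIL (|1--1|=2 > 1)], height=2
  node 32: h_left=-1, h_right=-1, diff=0 [OK], height=0
  node 31: h_left=-1, h_right=0, diff=1 [OK], height=1
  node 30: h_left=-1, h_right=1, diff=2 [FAIL (|-1-1|=2 > 1)], height=2
  node 23: h_left=2, h_right=2, diff=0 [OK], height=3
Node 22 violates the condition: |1 - -1| = 2 > 1.
Result: Not balanced


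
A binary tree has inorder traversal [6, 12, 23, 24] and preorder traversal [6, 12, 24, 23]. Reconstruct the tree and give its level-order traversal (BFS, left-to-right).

Inorder:  [6, 12, 23, 24]
Preorder: [6, 12, 24, 23]
Algorithm: preorder visits root first, so consume preorder in order;
for each root, split the current inorder slice at that value into
left-subtree inorder and right-subtree inorder, then recurse.
Recursive splits:
  root=6; inorder splits into left=[], right=[12, 23, 24]
  root=12; inorder splits into left=[], right=[23, 24]
  root=24; inorder splits into left=[23], right=[]
  root=23; inorder splits into left=[], right=[]
Reconstructed level-order: [6, 12, 24, 23]


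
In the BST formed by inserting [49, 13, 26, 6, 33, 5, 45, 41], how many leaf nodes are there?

Tree built from: [49, 13, 26, 6, 33, 5, 45, 41]
Tree (level-order array): [49, 13, None, 6, 26, 5, None, None, 33, None, None, None, 45, 41]
Rule: A leaf has 0 children.
Per-node child counts:
  node 49: 1 child(ren)
  node 13: 2 child(ren)
  node 6: 1 child(ren)
  node 5: 0 child(ren)
  node 26: 1 child(ren)
  node 33: 1 child(ren)
  node 45: 1 child(ren)
  node 41: 0 child(ren)
Matching nodes: [5, 41]
Count of leaf nodes: 2


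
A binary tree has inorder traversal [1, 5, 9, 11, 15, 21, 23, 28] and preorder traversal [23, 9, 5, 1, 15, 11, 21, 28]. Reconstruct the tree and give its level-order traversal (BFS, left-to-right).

Inorder:  [1, 5, 9, 11, 15, 21, 23, 28]
Preorder: [23, 9, 5, 1, 15, 11, 21, 28]
Algorithm: preorder visits root first, so consume preorder in order;
for each root, split the current inorder slice at that value into
left-subtree inorder and right-subtree inorder, then recurse.
Recursive splits:
  root=23; inorder splits into left=[1, 5, 9, 11, 15, 21], right=[28]
  root=9; inorder splits into left=[1, 5], right=[11, 15, 21]
  root=5; inorder splits into left=[1], right=[]
  root=1; inorder splits into left=[], right=[]
  root=15; inorder splits into left=[11], right=[21]
  root=11; inorder splits into left=[], right=[]
  root=21; inorder splits into left=[], right=[]
  root=28; inorder splits into left=[], right=[]
Reconstructed level-order: [23, 9, 28, 5, 15, 1, 11, 21]


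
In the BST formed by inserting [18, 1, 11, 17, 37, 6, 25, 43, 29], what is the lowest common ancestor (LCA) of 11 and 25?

Tree insertion order: [18, 1, 11, 17, 37, 6, 25, 43, 29]
Tree (level-order array): [18, 1, 37, None, 11, 25, 43, 6, 17, None, 29]
In a BST, the LCA of p=11, q=25 is the first node v on the
root-to-leaf path with p <= v <= q (go left if both < v, right if both > v).
Walk from root:
  at 18: 11 <= 18 <= 25, this is the LCA
LCA = 18


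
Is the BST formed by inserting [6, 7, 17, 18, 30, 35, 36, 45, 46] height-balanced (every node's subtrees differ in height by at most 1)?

Tree (level-order array): [6, None, 7, None, 17, None, 18, None, 30, None, 35, None, 36, None, 45, None, 46]
Definition: a tree is height-balanced if, at every node, |h(left) - h(right)| <= 1 (empty subtree has height -1).
Bottom-up per-node check:
  node 46: h_left=-1, h_right=-1, diff=0 [OK], height=0
  node 45: h_left=-1, h_right=0, diff=1 [OK], height=1
  node 36: h_left=-1, h_right=1, diff=2 [FAIL (|-1-1|=2 > 1)], height=2
  node 35: h_left=-1, h_right=2, diff=3 [FAIL (|-1-2|=3 > 1)], height=3
  node 30: h_left=-1, h_right=3, diff=4 [FAIL (|-1-3|=4 > 1)], height=4
  node 18: h_left=-1, h_right=4, diff=5 [FAIL (|-1-4|=5 > 1)], height=5
  node 17: h_left=-1, h_right=5, diff=6 [FAIL (|-1-5|=6 > 1)], height=6
  node 7: h_left=-1, h_right=6, diff=7 [FAIL (|-1-6|=7 > 1)], height=7
  node 6: h_left=-1, h_right=7, diff=8 [FAIL (|-1-7|=8 > 1)], height=8
Node 36 violates the condition: |-1 - 1| = 2 > 1.
Result: Not balanced


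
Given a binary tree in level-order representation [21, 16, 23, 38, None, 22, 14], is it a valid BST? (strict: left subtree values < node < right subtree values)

Level-order array: [21, 16, 23, 38, None, 22, 14]
Validate using subtree bounds (lo, hi): at each node, require lo < value < hi,
then recurse left with hi=value and right with lo=value.
Preorder trace (stopping at first violation):
  at node 21 with bounds (-inf, +inf): OK
  at node 16 with bounds (-inf, 21): OK
  at node 38 with bounds (-inf, 16): VIOLATION
Node 38 violates its bound: not (-inf < 38 < 16).
Result: Not a valid BST


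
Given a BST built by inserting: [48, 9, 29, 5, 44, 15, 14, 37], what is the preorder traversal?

Tree insertion order: [48, 9, 29, 5, 44, 15, 14, 37]
Tree (level-order array): [48, 9, None, 5, 29, None, None, 15, 44, 14, None, 37]
Preorder traversal: [48, 9, 5, 29, 15, 14, 44, 37]


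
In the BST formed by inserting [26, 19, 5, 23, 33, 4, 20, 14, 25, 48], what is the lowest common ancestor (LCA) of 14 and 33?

Tree insertion order: [26, 19, 5, 23, 33, 4, 20, 14, 25, 48]
Tree (level-order array): [26, 19, 33, 5, 23, None, 48, 4, 14, 20, 25]
In a BST, the LCA of p=14, q=33 is the first node v on the
root-to-leaf path with p <= v <= q (go left if both < v, right if both > v).
Walk from root:
  at 26: 14 <= 26 <= 33, this is the LCA
LCA = 26


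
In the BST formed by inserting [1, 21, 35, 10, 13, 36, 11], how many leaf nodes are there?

Tree built from: [1, 21, 35, 10, 13, 36, 11]
Tree (level-order array): [1, None, 21, 10, 35, None, 13, None, 36, 11]
Rule: A leaf has 0 children.
Per-node child counts:
  node 1: 1 child(ren)
  node 21: 2 child(ren)
  node 10: 1 child(ren)
  node 13: 1 child(ren)
  node 11: 0 child(ren)
  node 35: 1 child(ren)
  node 36: 0 child(ren)
Matching nodes: [11, 36]
Count of leaf nodes: 2


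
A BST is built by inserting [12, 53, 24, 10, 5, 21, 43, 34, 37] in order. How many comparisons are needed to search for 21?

Search path for 21: 12 -> 53 -> 24 -> 21
Found: True
Comparisons: 4


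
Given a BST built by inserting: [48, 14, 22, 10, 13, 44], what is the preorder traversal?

Tree insertion order: [48, 14, 22, 10, 13, 44]
Tree (level-order array): [48, 14, None, 10, 22, None, 13, None, 44]
Preorder traversal: [48, 14, 10, 13, 22, 44]


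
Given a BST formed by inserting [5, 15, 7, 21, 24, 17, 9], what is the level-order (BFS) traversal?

Tree insertion order: [5, 15, 7, 21, 24, 17, 9]
Tree (level-order array): [5, None, 15, 7, 21, None, 9, 17, 24]
BFS from the root, enqueuing left then right child of each popped node:
  queue [5] -> pop 5, enqueue [15], visited so far: [5]
  queue [15] -> pop 15, enqueue [7, 21], visited so far: [5, 15]
  queue [7, 21] -> pop 7, enqueue [9], visited so far: [5, 15, 7]
  queue [21, 9] -> pop 21, enqueue [17, 24], visited so far: [5, 15, 7, 21]
  queue [9, 17, 24] -> pop 9, enqueue [none], visited so far: [5, 15, 7, 21, 9]
  queue [17, 24] -> pop 17, enqueue [none], visited so far: [5, 15, 7, 21, 9, 17]
  queue [24] -> pop 24, enqueue [none], visited so far: [5, 15, 7, 21, 9, 17, 24]
Result: [5, 15, 7, 21, 9, 17, 24]


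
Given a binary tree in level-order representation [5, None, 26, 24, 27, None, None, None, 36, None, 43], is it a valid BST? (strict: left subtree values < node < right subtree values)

Level-order array: [5, None, 26, 24, 27, None, None, None, 36, None, 43]
Validate using subtree bounds (lo, hi): at each node, require lo < value < hi,
then recurse left with hi=value and right with lo=value.
Preorder trace (stopping at first violation):
  at node 5 with bounds (-inf, +inf): OK
  at node 26 with bounds (5, +inf): OK
  at node 24 with bounds (5, 26): OK
  at node 27 with bounds (26, +inf): OK
  at node 36 with bounds (27, +inf): OK
  at node 43 with bounds (36, +inf): OK
No violation found at any node.
Result: Valid BST


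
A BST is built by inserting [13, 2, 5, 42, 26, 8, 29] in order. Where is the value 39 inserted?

Starting tree (level order): [13, 2, 42, None, 5, 26, None, None, 8, None, 29]
Insertion path: 13 -> 42 -> 26 -> 29
Result: insert 39 as right child of 29
Final tree (level order): [13, 2, 42, None, 5, 26, None, None, 8, None, 29, None, None, None, 39]


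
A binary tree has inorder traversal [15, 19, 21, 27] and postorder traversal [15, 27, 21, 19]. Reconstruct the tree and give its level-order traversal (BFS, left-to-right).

Inorder:   [15, 19, 21, 27]
Postorder: [15, 27, 21, 19]
Algorithm: postorder visits root last, so walk postorder right-to-left;
each value is the root of the current inorder slice — split it at that
value, recurse on the right subtree first, then the left.
Recursive splits:
  root=19; inorder splits into left=[15], right=[21, 27]
  root=21; inorder splits into left=[], right=[27]
  root=27; inorder splits into left=[], right=[]
  root=15; inorder splits into left=[], right=[]
Reconstructed level-order: [19, 15, 21, 27]


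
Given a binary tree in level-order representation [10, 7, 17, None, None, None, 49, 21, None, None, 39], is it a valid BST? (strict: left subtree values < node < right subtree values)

Level-order array: [10, 7, 17, None, None, None, 49, 21, None, None, 39]
Validate using subtree bounds (lo, hi): at each node, require lo < value < hi,
then recurse left with hi=value and right with lo=value.
Preorder trace (stopping at first violation):
  at node 10 with bounds (-inf, +inf): OK
  at node 7 with bounds (-inf, 10): OK
  at node 17 with bounds (10, +inf): OK
  at node 49 with bounds (17, +inf): OK
  at node 21 with bounds (17, 49): OK
  at node 39 with bounds (21, 49): OK
No violation found at any node.
Result: Valid BST


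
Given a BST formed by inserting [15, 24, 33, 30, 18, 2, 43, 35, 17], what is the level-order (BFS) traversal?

Tree insertion order: [15, 24, 33, 30, 18, 2, 43, 35, 17]
Tree (level-order array): [15, 2, 24, None, None, 18, 33, 17, None, 30, 43, None, None, None, None, 35]
BFS from the root, enqueuing left then right child of each popped node:
  queue [15] -> pop 15, enqueue [2, 24], visited so far: [15]
  queue [2, 24] -> pop 2, enqueue [none], visited so far: [15, 2]
  queue [24] -> pop 24, enqueue [18, 33], visited so far: [15, 2, 24]
  queue [18, 33] -> pop 18, enqueue [17], visited so far: [15, 2, 24, 18]
  queue [33, 17] -> pop 33, enqueue [30, 43], visited so far: [15, 2, 24, 18, 33]
  queue [17, 30, 43] -> pop 17, enqueue [none], visited so far: [15, 2, 24, 18, 33, 17]
  queue [30, 43] -> pop 30, enqueue [none], visited so far: [15, 2, 24, 18, 33, 17, 30]
  queue [43] -> pop 43, enqueue [35], visited so far: [15, 2, 24, 18, 33, 17, 30, 43]
  queue [35] -> pop 35, enqueue [none], visited so far: [15, 2, 24, 18, 33, 17, 30, 43, 35]
Result: [15, 2, 24, 18, 33, 17, 30, 43, 35]
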